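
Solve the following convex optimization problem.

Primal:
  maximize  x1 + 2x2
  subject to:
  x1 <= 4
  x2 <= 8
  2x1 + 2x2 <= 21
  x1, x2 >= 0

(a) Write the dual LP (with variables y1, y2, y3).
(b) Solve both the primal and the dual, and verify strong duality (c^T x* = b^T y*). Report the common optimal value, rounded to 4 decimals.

The standard primal-dual pair for 'max c^T x s.t. A x <= b, x >= 0' is:
  Dual:  min b^T y  s.t.  A^T y >= c,  y >= 0.

So the dual LP is:
  minimize  4y1 + 8y2 + 21y3
  subject to:
    y1 + 2y3 >= 1
    y2 + 2y3 >= 2
    y1, y2, y3 >= 0

Solving the primal: x* = (2.5, 8).
  primal value c^T x* = 18.5.
Solving the dual: y* = (0, 1, 0.5).
  dual value b^T y* = 18.5.
Strong duality: c^T x* = b^T y*. Confirmed.

18.5


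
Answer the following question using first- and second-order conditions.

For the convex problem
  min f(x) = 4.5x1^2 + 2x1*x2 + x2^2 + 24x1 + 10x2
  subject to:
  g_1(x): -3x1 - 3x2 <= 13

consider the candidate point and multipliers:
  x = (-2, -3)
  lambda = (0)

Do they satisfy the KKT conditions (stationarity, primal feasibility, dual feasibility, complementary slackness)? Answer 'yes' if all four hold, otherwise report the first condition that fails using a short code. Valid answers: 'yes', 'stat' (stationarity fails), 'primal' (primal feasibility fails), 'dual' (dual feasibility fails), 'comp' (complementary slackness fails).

Gradient of f: grad f(x) = Q x + c = (0, 0)
Constraint values g_i(x) = a_i^T x - b_i:
  g_1((-2, -3)) = 2
Stationarity residual: grad f(x) + sum_i lambda_i a_i = (0, 0)
  -> stationarity OK
Primal feasibility (all g_i <= 0): FAILS
Dual feasibility (all lambda_i >= 0): OK
Complementary slackness (lambda_i * g_i(x) = 0 for all i): OK

Verdict: the first failing condition is primal_feasibility -> primal.

primal


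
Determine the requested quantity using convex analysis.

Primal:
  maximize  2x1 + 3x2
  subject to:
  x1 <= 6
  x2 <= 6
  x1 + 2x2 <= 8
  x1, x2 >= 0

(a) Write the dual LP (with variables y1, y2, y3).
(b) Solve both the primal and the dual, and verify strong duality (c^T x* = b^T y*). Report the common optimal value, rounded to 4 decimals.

The standard primal-dual pair for 'max c^T x s.t. A x <= b, x >= 0' is:
  Dual:  min b^T y  s.t.  A^T y >= c,  y >= 0.

So the dual LP is:
  minimize  6y1 + 6y2 + 8y3
  subject to:
    y1 + y3 >= 2
    y2 + 2y3 >= 3
    y1, y2, y3 >= 0

Solving the primal: x* = (6, 1).
  primal value c^T x* = 15.
Solving the dual: y* = (0.5, 0, 1.5).
  dual value b^T y* = 15.
Strong duality: c^T x* = b^T y*. Confirmed.

15


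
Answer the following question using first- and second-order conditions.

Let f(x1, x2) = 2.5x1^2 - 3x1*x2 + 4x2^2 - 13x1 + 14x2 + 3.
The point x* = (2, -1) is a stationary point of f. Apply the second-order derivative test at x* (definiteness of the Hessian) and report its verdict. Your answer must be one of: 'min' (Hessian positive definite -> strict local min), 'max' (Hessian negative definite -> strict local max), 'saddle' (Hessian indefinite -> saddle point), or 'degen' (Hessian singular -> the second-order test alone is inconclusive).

Compute the Hessian H = grad^2 f:
  H = [[5, -3], [-3, 8]]
Verify stationarity: grad f(x*) = H x* + g = (0, 0).
Eigenvalues of H: 3.1459, 9.8541.
Both eigenvalues > 0, so H is positive definite -> x* is a strict local min.

min


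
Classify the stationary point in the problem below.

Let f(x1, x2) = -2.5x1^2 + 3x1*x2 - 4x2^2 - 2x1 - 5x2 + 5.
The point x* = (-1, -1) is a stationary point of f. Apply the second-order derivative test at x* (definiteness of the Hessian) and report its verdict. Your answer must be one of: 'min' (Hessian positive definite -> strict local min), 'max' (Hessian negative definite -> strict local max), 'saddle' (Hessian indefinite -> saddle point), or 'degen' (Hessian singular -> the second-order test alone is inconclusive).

Compute the Hessian H = grad^2 f:
  H = [[-5, 3], [3, -8]]
Verify stationarity: grad f(x*) = H x* + g = (0, 0).
Eigenvalues of H: -9.8541, -3.1459.
Both eigenvalues < 0, so H is negative definite -> x* is a strict local max.

max


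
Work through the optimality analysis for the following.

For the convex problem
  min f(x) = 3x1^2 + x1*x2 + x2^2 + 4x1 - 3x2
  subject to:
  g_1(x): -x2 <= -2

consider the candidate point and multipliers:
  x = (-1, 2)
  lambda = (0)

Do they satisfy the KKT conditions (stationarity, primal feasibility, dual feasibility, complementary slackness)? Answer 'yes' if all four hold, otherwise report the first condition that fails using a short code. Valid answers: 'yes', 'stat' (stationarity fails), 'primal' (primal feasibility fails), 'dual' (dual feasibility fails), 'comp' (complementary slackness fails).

Gradient of f: grad f(x) = Q x + c = (0, 0)
Constraint values g_i(x) = a_i^T x - b_i:
  g_1((-1, 2)) = 0
Stationarity residual: grad f(x) + sum_i lambda_i a_i = (0, 0)
  -> stationarity OK
Primal feasibility (all g_i <= 0): OK
Dual feasibility (all lambda_i >= 0): OK
Complementary slackness (lambda_i * g_i(x) = 0 for all i): OK

Verdict: yes, KKT holds.

yes


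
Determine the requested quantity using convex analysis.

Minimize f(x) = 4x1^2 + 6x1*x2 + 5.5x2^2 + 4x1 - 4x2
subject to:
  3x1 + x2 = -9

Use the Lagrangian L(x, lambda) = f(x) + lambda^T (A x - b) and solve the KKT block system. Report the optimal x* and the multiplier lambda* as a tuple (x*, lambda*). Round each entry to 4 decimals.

Form the Lagrangian:
  L(x, lambda) = (1/2) x^T Q x + c^T x + lambda^T (A x - b)
Stationarity (grad_x L = 0): Q x + c + A^T lambda = 0.
Primal feasibility: A x = b.

This gives the KKT block system:
  [ Q   A^T ] [ x     ]   [-c ]
  [ A    0  ] [ lambda ] = [ b ]

Solving the linear system:
  x*      = (-3.6479, 1.9437)
  lambda* = (4.507)
  f(x*)   = 9.0986

x* = (-3.6479, 1.9437), lambda* = (4.507)


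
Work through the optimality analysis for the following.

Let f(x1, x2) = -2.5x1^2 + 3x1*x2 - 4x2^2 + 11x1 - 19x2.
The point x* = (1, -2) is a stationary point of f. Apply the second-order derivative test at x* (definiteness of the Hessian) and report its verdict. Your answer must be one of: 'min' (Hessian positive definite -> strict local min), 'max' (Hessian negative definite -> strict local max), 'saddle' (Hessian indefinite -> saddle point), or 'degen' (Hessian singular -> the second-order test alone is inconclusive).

Compute the Hessian H = grad^2 f:
  H = [[-5, 3], [3, -8]]
Verify stationarity: grad f(x*) = H x* + g = (0, 0).
Eigenvalues of H: -9.8541, -3.1459.
Both eigenvalues < 0, so H is negative definite -> x* is a strict local max.

max


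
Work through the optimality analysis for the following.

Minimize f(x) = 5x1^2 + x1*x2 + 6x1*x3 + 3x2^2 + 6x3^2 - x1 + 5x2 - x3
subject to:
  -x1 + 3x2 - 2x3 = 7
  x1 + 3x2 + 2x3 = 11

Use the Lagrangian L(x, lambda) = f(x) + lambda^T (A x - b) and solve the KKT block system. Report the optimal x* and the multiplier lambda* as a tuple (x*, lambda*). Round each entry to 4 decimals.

Form the Lagrangian:
  L(x, lambda) = (1/2) x^T Q x + c^T x + lambda^T (A x - b)
Stationarity (grad_x L = 0): Q x + c + A^T lambda = 0.
Primal feasibility: A x = b.

This gives the KKT block system:
  [ Q   A^T ] [ x     ]   [-c ]
  [ A    0  ] [ lambda ] = [ b ]

Solving the linear system:
  x*      = (-0.3571, 3, 1.1786)
  lambda* = (-1.0238, -6.5238)
  f(x*)   = 46.5536

x* = (-0.3571, 3, 1.1786), lambda* = (-1.0238, -6.5238)


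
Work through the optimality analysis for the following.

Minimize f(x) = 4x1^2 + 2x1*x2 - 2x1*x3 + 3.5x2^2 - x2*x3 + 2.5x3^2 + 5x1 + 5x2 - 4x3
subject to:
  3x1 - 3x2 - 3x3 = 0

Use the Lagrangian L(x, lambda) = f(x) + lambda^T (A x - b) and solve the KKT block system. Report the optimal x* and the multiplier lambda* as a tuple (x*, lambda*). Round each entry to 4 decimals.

Form the Lagrangian:
  L(x, lambda) = (1/2) x^T Q x + c^T x + lambda^T (A x - b)
Stationarity (grad_x L = 0): Q x + c + A^T lambda = 0.
Primal feasibility: A x = b.

This gives the KKT block system:
  [ Q   A^T ] [ x     ]   [-c ]
  [ A    0  ] [ lambda ] = [ b ]

Solving the linear system:
  x*      = (-0.2623, -0.6803, 0.418)
  lambda* = (-0.235)
  f(x*)   = -3.1926

x* = (-0.2623, -0.6803, 0.418), lambda* = (-0.235)


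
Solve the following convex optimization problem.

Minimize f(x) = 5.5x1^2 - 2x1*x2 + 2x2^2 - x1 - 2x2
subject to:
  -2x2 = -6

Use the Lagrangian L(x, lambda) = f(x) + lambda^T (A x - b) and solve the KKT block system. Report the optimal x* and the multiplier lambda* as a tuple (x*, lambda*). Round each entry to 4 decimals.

Form the Lagrangian:
  L(x, lambda) = (1/2) x^T Q x + c^T x + lambda^T (A x - b)
Stationarity (grad_x L = 0): Q x + c + A^T lambda = 0.
Primal feasibility: A x = b.

This gives the KKT block system:
  [ Q   A^T ] [ x     ]   [-c ]
  [ A    0  ] [ lambda ] = [ b ]

Solving the linear system:
  x*      = (0.6364, 3)
  lambda* = (4.3636)
  f(x*)   = 9.7727

x* = (0.6364, 3), lambda* = (4.3636)


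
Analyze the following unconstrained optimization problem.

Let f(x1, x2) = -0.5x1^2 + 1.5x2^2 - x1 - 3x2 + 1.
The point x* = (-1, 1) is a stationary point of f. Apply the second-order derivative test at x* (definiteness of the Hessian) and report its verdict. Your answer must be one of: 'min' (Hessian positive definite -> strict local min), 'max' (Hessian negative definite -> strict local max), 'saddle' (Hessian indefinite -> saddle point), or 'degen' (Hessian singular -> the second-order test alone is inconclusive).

Compute the Hessian H = grad^2 f:
  H = [[-1, 0], [0, 3]]
Verify stationarity: grad f(x*) = H x* + g = (0, 0).
Eigenvalues of H: -1, 3.
Eigenvalues have mixed signs, so H is indefinite -> x* is a saddle point.

saddle


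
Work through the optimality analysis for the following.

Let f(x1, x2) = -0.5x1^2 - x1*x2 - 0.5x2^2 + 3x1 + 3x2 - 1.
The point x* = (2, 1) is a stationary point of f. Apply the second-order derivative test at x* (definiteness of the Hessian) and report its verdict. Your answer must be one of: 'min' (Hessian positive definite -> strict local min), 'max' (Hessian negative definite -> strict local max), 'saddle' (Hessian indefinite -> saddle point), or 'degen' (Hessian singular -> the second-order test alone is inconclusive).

Compute the Hessian H = grad^2 f:
  H = [[-1, -1], [-1, -1]]
Verify stationarity: grad f(x*) = H x* + g = (0, 0).
Eigenvalues of H: -2, 0.
H has a zero eigenvalue (singular; negative semidefinite but not definite), so H is neither positive definite, negative definite, nor indefinite. The second-order test alone is inconclusive -> degen.
(Indeed, f is constant along the null direction of H through x*, so x* is not a strict local extremum.)

degen


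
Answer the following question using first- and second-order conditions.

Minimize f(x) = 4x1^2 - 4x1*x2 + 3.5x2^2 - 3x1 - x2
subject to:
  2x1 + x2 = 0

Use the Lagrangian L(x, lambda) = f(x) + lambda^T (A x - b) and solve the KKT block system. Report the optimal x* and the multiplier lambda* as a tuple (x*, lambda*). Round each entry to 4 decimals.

Form the Lagrangian:
  L(x, lambda) = (1/2) x^T Q x + c^T x + lambda^T (A x - b)
Stationarity (grad_x L = 0): Q x + c + A^T lambda = 0.
Primal feasibility: A x = b.

This gives the KKT block system:
  [ Q   A^T ] [ x     ]   [-c ]
  [ A    0  ] [ lambda ] = [ b ]

Solving the linear system:
  x*      = (0.0192, -0.0385)
  lambda* = (1.3462)
  f(x*)   = -0.0096

x* = (0.0192, -0.0385), lambda* = (1.3462)


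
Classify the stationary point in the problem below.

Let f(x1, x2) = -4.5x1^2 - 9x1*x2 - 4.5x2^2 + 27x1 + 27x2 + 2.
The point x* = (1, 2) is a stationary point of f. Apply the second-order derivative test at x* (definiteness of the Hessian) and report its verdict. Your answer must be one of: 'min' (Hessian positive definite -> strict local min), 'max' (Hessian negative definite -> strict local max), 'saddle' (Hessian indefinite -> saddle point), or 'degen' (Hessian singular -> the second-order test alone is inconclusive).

Compute the Hessian H = grad^2 f:
  H = [[-9, -9], [-9, -9]]
Verify stationarity: grad f(x*) = H x* + g = (0, 0).
Eigenvalues of H: -18, 0.
H has a zero eigenvalue (singular; negative semidefinite but not definite), so H is neither positive definite, negative definite, nor indefinite. The second-order test alone is inconclusive -> degen.
(Indeed, f is constant along the null direction of H through x*, so x* is not a strict local extremum.)

degen


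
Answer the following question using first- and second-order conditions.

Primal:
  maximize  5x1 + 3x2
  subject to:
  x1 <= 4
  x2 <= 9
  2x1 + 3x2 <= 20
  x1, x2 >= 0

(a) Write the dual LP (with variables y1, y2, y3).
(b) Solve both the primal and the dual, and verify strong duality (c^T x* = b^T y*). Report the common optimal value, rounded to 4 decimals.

The standard primal-dual pair for 'max c^T x s.t. A x <= b, x >= 0' is:
  Dual:  min b^T y  s.t.  A^T y >= c,  y >= 0.

So the dual LP is:
  minimize  4y1 + 9y2 + 20y3
  subject to:
    y1 + 2y3 >= 5
    y2 + 3y3 >= 3
    y1, y2, y3 >= 0

Solving the primal: x* = (4, 4).
  primal value c^T x* = 32.
Solving the dual: y* = (3, 0, 1).
  dual value b^T y* = 32.
Strong duality: c^T x* = b^T y*. Confirmed.

32


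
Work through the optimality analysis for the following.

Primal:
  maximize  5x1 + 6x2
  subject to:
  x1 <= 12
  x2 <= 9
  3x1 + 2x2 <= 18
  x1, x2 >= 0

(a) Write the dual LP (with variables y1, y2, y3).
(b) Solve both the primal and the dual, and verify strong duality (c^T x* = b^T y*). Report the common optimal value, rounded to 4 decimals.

The standard primal-dual pair for 'max c^T x s.t. A x <= b, x >= 0' is:
  Dual:  min b^T y  s.t.  A^T y >= c,  y >= 0.

So the dual LP is:
  minimize  12y1 + 9y2 + 18y3
  subject to:
    y1 + 3y3 >= 5
    y2 + 2y3 >= 6
    y1, y2, y3 >= 0

Solving the primal: x* = (0, 9).
  primal value c^T x* = 54.
Solving the dual: y* = (0, 2.6667, 1.6667).
  dual value b^T y* = 54.
Strong duality: c^T x* = b^T y*. Confirmed.

54


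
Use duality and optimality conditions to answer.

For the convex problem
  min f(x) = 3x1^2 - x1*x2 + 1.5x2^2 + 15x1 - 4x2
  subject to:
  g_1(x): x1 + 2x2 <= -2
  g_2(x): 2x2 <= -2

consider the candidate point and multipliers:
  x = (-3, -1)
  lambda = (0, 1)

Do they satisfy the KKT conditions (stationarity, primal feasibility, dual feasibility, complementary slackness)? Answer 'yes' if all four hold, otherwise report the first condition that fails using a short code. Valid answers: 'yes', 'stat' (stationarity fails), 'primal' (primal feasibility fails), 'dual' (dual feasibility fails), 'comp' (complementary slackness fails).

Gradient of f: grad f(x) = Q x + c = (-2, -4)
Constraint values g_i(x) = a_i^T x - b_i:
  g_1((-3, -1)) = -3
  g_2((-3, -1)) = 0
Stationarity residual: grad f(x) + sum_i lambda_i a_i = (-2, -2)
  -> stationarity FAILS
Primal feasibility (all g_i <= 0): OK
Dual feasibility (all lambda_i >= 0): OK
Complementary slackness (lambda_i * g_i(x) = 0 for all i): OK

Verdict: the first failing condition is stationarity -> stat.

stat


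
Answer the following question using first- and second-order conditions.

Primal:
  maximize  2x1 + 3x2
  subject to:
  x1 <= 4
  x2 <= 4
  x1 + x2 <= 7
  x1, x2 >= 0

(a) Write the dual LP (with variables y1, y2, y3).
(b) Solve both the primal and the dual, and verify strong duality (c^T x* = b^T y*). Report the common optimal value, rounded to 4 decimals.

The standard primal-dual pair for 'max c^T x s.t. A x <= b, x >= 0' is:
  Dual:  min b^T y  s.t.  A^T y >= c,  y >= 0.

So the dual LP is:
  minimize  4y1 + 4y2 + 7y3
  subject to:
    y1 + y3 >= 2
    y2 + y3 >= 3
    y1, y2, y3 >= 0

Solving the primal: x* = (3, 4).
  primal value c^T x* = 18.
Solving the dual: y* = (0, 1, 2).
  dual value b^T y* = 18.
Strong duality: c^T x* = b^T y*. Confirmed.

18


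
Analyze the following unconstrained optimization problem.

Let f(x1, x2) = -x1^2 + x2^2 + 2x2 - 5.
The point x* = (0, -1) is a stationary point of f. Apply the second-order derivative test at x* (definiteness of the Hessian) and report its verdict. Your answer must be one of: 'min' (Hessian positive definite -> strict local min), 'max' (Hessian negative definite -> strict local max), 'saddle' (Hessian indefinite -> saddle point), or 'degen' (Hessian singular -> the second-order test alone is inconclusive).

Compute the Hessian H = grad^2 f:
  H = [[-2, 0], [0, 2]]
Verify stationarity: grad f(x*) = H x* + g = (0, 0).
Eigenvalues of H: -2, 2.
Eigenvalues have mixed signs, so H is indefinite -> x* is a saddle point.

saddle


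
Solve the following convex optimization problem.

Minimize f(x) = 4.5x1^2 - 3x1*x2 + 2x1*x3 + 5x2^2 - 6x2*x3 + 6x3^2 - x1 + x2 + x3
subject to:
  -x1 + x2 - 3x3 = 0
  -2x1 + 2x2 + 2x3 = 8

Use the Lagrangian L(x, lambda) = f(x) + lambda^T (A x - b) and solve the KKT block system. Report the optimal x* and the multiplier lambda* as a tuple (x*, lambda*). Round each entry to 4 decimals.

Form the Lagrangian:
  L(x, lambda) = (1/2) x^T Q x + c^T x + lambda^T (A x - b)
Stationarity (grad_x L = 0): Q x + c + A^T lambda = 0.
Primal feasibility: A x = b.

This gives the KKT block system:
  [ Q   A^T ] [ x     ]   [-c ]
  [ A    0  ] [ lambda ] = [ b ]

Solving the linear system:
  x*      = (-1.3077, 1.6923, 1)
  lambda* = (-3.9038, -5.9712)
  f(x*)   = 25.8846

x* = (-1.3077, 1.6923, 1), lambda* = (-3.9038, -5.9712)


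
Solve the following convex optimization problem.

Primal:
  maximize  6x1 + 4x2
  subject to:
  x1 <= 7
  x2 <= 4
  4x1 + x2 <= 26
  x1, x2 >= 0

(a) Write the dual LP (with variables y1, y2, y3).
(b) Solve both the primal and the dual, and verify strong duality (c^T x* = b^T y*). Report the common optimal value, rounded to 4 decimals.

The standard primal-dual pair for 'max c^T x s.t. A x <= b, x >= 0' is:
  Dual:  min b^T y  s.t.  A^T y >= c,  y >= 0.

So the dual LP is:
  minimize  7y1 + 4y2 + 26y3
  subject to:
    y1 + 4y3 >= 6
    y2 + y3 >= 4
    y1, y2, y3 >= 0

Solving the primal: x* = (5.5, 4).
  primal value c^T x* = 49.
Solving the dual: y* = (0, 2.5, 1.5).
  dual value b^T y* = 49.
Strong duality: c^T x* = b^T y*. Confirmed.

49


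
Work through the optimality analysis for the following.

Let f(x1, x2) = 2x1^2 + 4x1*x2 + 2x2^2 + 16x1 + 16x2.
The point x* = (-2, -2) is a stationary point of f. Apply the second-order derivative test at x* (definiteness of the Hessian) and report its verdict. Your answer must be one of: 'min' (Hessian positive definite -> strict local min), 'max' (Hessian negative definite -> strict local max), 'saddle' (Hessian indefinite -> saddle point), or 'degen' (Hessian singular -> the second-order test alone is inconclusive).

Compute the Hessian H = grad^2 f:
  H = [[4, 4], [4, 4]]
Verify stationarity: grad f(x*) = H x* + g = (0, 0).
Eigenvalues of H: 0, 8.
H has a zero eigenvalue (singular; positive semidefinite but not definite), so H is neither positive definite, negative definite, nor indefinite. The second-order test alone is inconclusive -> degen.
(Indeed, f is constant along the null direction of H through x*, so x* is not a strict local extremum.)

degen


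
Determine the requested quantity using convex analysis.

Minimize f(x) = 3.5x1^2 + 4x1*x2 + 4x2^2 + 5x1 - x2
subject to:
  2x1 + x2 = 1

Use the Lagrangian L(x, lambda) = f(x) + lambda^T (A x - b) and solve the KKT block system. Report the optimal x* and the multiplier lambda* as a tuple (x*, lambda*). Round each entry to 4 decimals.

Form the Lagrangian:
  L(x, lambda) = (1/2) x^T Q x + c^T x + lambda^T (A x - b)
Stationarity (grad_x L = 0): Q x + c + A^T lambda = 0.
Primal feasibility: A x = b.

This gives the KKT block system:
  [ Q   A^T ] [ x     ]   [-c ]
  [ A    0  ] [ lambda ] = [ b ]

Solving the linear system:
  x*      = (0.2174, 0.5652)
  lambda* = (-4.3913)
  f(x*)   = 2.4565

x* = (0.2174, 0.5652), lambda* = (-4.3913)


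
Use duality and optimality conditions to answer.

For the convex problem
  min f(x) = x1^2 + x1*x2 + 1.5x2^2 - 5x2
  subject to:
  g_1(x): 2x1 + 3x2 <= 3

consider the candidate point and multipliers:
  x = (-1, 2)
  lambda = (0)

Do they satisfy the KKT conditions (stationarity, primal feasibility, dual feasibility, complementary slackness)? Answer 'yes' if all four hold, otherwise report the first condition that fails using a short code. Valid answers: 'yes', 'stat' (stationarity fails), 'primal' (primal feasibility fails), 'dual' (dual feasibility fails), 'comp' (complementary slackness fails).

Gradient of f: grad f(x) = Q x + c = (0, 0)
Constraint values g_i(x) = a_i^T x - b_i:
  g_1((-1, 2)) = 1
Stationarity residual: grad f(x) + sum_i lambda_i a_i = (0, 0)
  -> stationarity OK
Primal feasibility (all g_i <= 0): FAILS
Dual feasibility (all lambda_i >= 0): OK
Complementary slackness (lambda_i * g_i(x) = 0 for all i): OK

Verdict: the first failing condition is primal_feasibility -> primal.

primal


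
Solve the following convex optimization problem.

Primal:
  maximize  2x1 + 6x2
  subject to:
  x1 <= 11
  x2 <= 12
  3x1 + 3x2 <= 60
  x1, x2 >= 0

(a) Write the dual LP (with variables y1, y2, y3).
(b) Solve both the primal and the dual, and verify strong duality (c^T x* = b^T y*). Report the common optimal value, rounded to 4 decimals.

The standard primal-dual pair for 'max c^T x s.t. A x <= b, x >= 0' is:
  Dual:  min b^T y  s.t.  A^T y >= c,  y >= 0.

So the dual LP is:
  minimize  11y1 + 12y2 + 60y3
  subject to:
    y1 + 3y3 >= 2
    y2 + 3y3 >= 6
    y1, y2, y3 >= 0

Solving the primal: x* = (8, 12).
  primal value c^T x* = 88.
Solving the dual: y* = (0, 4, 0.6667).
  dual value b^T y* = 88.
Strong duality: c^T x* = b^T y*. Confirmed.

88


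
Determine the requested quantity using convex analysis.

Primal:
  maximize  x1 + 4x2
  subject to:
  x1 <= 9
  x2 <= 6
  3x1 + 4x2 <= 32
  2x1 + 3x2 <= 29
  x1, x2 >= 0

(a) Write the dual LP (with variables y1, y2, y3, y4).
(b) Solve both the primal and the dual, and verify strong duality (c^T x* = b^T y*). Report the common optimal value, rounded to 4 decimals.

The standard primal-dual pair for 'max c^T x s.t. A x <= b, x >= 0' is:
  Dual:  min b^T y  s.t.  A^T y >= c,  y >= 0.

So the dual LP is:
  minimize  9y1 + 6y2 + 32y3 + 29y4
  subject to:
    y1 + 3y3 + 2y4 >= 1
    y2 + 4y3 + 3y4 >= 4
    y1, y2, y3, y4 >= 0

Solving the primal: x* = (2.6667, 6).
  primal value c^T x* = 26.6667.
Solving the dual: y* = (0, 2.6667, 0.3333, 0).
  dual value b^T y* = 26.6667.
Strong duality: c^T x* = b^T y*. Confirmed.

26.6667


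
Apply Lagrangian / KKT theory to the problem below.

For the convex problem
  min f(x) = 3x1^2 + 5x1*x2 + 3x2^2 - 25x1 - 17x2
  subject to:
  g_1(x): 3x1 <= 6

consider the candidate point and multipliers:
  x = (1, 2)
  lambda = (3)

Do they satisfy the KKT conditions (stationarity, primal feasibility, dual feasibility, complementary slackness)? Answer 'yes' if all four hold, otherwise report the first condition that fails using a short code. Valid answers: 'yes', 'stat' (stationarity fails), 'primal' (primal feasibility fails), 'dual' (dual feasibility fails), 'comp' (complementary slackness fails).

Gradient of f: grad f(x) = Q x + c = (-9, 0)
Constraint values g_i(x) = a_i^T x - b_i:
  g_1((1, 2)) = -3
Stationarity residual: grad f(x) + sum_i lambda_i a_i = (0, 0)
  -> stationarity OK
Primal feasibility (all g_i <= 0): OK
Dual feasibility (all lambda_i >= 0): OK
Complementary slackness (lambda_i * g_i(x) = 0 for all i): FAILS

Verdict: the first failing condition is complementary_slackness -> comp.

comp


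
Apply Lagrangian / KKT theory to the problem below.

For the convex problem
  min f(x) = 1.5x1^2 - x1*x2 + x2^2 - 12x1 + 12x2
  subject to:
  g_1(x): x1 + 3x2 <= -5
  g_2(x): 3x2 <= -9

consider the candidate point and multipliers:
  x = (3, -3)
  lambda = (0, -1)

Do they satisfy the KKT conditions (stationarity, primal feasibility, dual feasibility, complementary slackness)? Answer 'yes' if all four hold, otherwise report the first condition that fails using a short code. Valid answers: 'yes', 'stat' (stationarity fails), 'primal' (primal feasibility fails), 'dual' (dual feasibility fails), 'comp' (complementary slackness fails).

Gradient of f: grad f(x) = Q x + c = (0, 3)
Constraint values g_i(x) = a_i^T x - b_i:
  g_1((3, -3)) = -1
  g_2((3, -3)) = 0
Stationarity residual: grad f(x) + sum_i lambda_i a_i = (0, 0)
  -> stationarity OK
Primal feasibility (all g_i <= 0): OK
Dual feasibility (all lambda_i >= 0): FAILS
Complementary slackness (lambda_i * g_i(x) = 0 for all i): OK

Verdict: the first failing condition is dual_feasibility -> dual.

dual


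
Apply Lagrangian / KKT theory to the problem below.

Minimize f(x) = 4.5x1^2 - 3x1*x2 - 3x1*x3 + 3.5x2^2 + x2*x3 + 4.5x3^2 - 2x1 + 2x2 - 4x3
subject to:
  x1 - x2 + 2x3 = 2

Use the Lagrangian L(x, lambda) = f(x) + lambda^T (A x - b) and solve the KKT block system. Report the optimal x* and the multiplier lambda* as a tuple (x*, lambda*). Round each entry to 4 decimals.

Form the Lagrangian:
  L(x, lambda) = (1/2) x^T Q x + c^T x + lambda^T (A x - b)
Stationarity (grad_x L = 0): Q x + c + A^T lambda = 0.
Primal feasibility: A x = b.

This gives the KKT block system:
  [ Q   A^T ] [ x     ]   [-c ]
  [ A    0  ] [ lambda ] = [ b ]

Solving the linear system:
  x*      = (0.3957, -0.2567, 0.6738)
  lambda* = (-0.3102)
  f(x*)   = -1.6898

x* = (0.3957, -0.2567, 0.6738), lambda* = (-0.3102)


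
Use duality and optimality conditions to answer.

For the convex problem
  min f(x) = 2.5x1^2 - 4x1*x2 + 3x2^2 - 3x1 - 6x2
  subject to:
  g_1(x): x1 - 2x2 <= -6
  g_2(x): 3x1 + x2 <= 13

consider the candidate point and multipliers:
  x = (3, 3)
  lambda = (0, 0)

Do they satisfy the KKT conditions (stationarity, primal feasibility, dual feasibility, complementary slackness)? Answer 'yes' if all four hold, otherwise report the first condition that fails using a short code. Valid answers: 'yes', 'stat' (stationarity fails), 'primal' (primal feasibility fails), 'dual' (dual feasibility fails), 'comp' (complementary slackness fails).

Gradient of f: grad f(x) = Q x + c = (0, 0)
Constraint values g_i(x) = a_i^T x - b_i:
  g_1((3, 3)) = 3
  g_2((3, 3)) = -1
Stationarity residual: grad f(x) + sum_i lambda_i a_i = (0, 0)
  -> stationarity OK
Primal feasibility (all g_i <= 0): FAILS
Dual feasibility (all lambda_i >= 0): OK
Complementary slackness (lambda_i * g_i(x) = 0 for all i): OK

Verdict: the first failing condition is primal_feasibility -> primal.

primal


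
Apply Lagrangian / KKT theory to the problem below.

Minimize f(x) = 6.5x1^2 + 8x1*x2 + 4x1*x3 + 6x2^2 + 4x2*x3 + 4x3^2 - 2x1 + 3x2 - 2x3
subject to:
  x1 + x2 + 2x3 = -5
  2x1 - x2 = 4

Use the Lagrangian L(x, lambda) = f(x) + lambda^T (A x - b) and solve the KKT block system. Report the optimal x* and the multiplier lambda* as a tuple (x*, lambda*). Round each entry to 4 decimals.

Form the Lagrangian:
  L(x, lambda) = (1/2) x^T Q x + c^T x + lambda^T (A x - b)
Stationarity (grad_x L = 0): Q x + c + A^T lambda = 0.
Primal feasibility: A x = b.

This gives the KKT block system:
  [ Q   A^T ] [ x     ]   [-c ]
  [ A    0  ] [ lambda ] = [ b ]

Solving the linear system:
  x*      = (1.2933, -1.4133, -2.44)
  lambda* = (11, -2.3733)
  f(x*)   = 31.2733

x* = (1.2933, -1.4133, -2.44), lambda* = (11, -2.3733)


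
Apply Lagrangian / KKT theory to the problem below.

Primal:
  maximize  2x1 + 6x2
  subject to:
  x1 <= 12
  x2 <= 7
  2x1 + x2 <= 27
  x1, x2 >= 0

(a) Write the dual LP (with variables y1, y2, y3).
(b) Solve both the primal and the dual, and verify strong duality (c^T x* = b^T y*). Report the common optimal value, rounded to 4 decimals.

The standard primal-dual pair for 'max c^T x s.t. A x <= b, x >= 0' is:
  Dual:  min b^T y  s.t.  A^T y >= c,  y >= 0.

So the dual LP is:
  minimize  12y1 + 7y2 + 27y3
  subject to:
    y1 + 2y3 >= 2
    y2 + y3 >= 6
    y1, y2, y3 >= 0

Solving the primal: x* = (10, 7).
  primal value c^T x* = 62.
Solving the dual: y* = (0, 5, 1).
  dual value b^T y* = 62.
Strong duality: c^T x* = b^T y*. Confirmed.

62


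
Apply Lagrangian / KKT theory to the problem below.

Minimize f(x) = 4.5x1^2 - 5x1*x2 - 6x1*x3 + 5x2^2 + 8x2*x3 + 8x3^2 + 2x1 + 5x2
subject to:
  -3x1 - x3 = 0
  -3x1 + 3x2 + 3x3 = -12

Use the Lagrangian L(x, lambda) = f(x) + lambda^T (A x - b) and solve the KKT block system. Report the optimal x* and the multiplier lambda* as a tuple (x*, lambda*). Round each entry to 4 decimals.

Form the Lagrangian:
  L(x, lambda) = (1/2) x^T Q x + c^T x + lambda^T (A x - b)
Stationarity (grad_x L = 0): Q x + c + A^T lambda = 0.
Primal feasibility: A x = b.

This gives the KKT block system:
  [ Q   A^T ] [ x     ]   [-c ]
  [ A    0  ] [ lambda ] = [ b ]

Solving the linear system:
  x*      = (0.188, -3.2479, -0.5641)
  lambda* = (-3.2051, 10.9772)
  f(x*)   = 57.9316

x* = (0.188, -3.2479, -0.5641), lambda* = (-3.2051, 10.9772)


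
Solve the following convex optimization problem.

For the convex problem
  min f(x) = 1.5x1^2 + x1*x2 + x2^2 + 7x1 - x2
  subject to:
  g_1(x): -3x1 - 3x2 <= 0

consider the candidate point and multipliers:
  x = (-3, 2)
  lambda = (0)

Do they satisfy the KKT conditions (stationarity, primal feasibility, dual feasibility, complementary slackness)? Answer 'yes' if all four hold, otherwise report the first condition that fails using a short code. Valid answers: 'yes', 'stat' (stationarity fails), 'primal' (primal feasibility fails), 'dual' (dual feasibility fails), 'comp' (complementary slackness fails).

Gradient of f: grad f(x) = Q x + c = (0, 0)
Constraint values g_i(x) = a_i^T x - b_i:
  g_1((-3, 2)) = 3
Stationarity residual: grad f(x) + sum_i lambda_i a_i = (0, 0)
  -> stationarity OK
Primal feasibility (all g_i <= 0): FAILS
Dual feasibility (all lambda_i >= 0): OK
Complementary slackness (lambda_i * g_i(x) = 0 for all i): OK

Verdict: the first failing condition is primal_feasibility -> primal.

primal


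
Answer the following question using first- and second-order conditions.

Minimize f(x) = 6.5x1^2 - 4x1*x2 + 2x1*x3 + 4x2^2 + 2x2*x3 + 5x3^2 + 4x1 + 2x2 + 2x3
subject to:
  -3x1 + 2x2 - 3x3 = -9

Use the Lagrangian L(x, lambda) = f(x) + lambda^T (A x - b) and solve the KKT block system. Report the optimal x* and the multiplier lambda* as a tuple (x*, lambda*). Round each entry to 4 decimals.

Form the Lagrangian:
  L(x, lambda) = (1/2) x^T Q x + c^T x + lambda^T (A x - b)
Stationarity (grad_x L = 0): Q x + c + A^T lambda = 0.
Primal feasibility: A x = b.

This gives the KKT block system:
  [ Q   A^T ] [ x     ]   [-c ]
  [ A    0  ] [ lambda ] = [ b ]

Solving the linear system:
  x*      = (0, -1.9412, 1.7059)
  lambda* = (5.0588)
  f(x*)   = 22.5294

x* = (0, -1.9412, 1.7059), lambda* = (5.0588)


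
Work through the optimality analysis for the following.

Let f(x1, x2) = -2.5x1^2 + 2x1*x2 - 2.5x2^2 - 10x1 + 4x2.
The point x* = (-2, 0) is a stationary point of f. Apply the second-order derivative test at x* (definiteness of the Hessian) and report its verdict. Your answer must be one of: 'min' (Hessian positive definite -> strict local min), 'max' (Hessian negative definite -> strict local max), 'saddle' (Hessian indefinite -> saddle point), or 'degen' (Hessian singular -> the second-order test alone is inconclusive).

Compute the Hessian H = grad^2 f:
  H = [[-5, 2], [2, -5]]
Verify stationarity: grad f(x*) = H x* + g = (0, 0).
Eigenvalues of H: -7, -3.
Both eigenvalues < 0, so H is negative definite -> x* is a strict local max.

max


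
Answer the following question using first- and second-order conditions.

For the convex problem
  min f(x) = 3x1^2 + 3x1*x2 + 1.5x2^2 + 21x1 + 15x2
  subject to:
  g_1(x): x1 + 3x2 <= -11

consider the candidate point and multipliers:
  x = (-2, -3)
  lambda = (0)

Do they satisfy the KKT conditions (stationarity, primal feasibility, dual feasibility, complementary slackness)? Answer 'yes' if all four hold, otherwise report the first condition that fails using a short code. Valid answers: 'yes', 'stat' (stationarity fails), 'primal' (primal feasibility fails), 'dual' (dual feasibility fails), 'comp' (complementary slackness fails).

Gradient of f: grad f(x) = Q x + c = (0, 0)
Constraint values g_i(x) = a_i^T x - b_i:
  g_1((-2, -3)) = 0
Stationarity residual: grad f(x) + sum_i lambda_i a_i = (0, 0)
  -> stationarity OK
Primal feasibility (all g_i <= 0): OK
Dual feasibility (all lambda_i >= 0): OK
Complementary slackness (lambda_i * g_i(x) = 0 for all i): OK

Verdict: yes, KKT holds.

yes


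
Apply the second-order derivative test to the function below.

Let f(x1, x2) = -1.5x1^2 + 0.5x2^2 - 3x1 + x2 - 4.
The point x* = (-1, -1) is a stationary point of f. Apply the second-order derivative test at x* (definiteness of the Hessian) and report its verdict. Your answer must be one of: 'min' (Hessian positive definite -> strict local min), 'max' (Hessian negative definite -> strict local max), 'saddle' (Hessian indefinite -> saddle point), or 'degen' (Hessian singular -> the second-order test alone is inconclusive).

Compute the Hessian H = grad^2 f:
  H = [[-3, 0], [0, 1]]
Verify stationarity: grad f(x*) = H x* + g = (0, 0).
Eigenvalues of H: -3, 1.
Eigenvalues have mixed signs, so H is indefinite -> x* is a saddle point.

saddle


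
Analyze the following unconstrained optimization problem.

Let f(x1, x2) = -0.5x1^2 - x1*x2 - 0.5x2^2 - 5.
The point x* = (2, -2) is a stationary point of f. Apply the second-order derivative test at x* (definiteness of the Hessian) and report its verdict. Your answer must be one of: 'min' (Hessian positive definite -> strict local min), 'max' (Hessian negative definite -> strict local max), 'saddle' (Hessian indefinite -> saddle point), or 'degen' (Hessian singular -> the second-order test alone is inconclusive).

Compute the Hessian H = grad^2 f:
  H = [[-1, -1], [-1, -1]]
Verify stationarity: grad f(x*) = H x* + g = (0, 0).
Eigenvalues of H: -2, 0.
H has a zero eigenvalue (singular; negative semidefinite but not definite), so H is neither positive definite, negative definite, nor indefinite. The second-order test alone is inconclusive -> degen.
(Indeed, f is constant along the null direction of H through x*, so x* is not a strict local extremum.)

degen


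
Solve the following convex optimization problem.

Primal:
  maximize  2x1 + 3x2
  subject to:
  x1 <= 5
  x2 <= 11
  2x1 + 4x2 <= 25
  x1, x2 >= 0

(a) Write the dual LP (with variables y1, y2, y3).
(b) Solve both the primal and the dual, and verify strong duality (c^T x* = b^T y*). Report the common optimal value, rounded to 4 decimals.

The standard primal-dual pair for 'max c^T x s.t. A x <= b, x >= 0' is:
  Dual:  min b^T y  s.t.  A^T y >= c,  y >= 0.

So the dual LP is:
  minimize  5y1 + 11y2 + 25y3
  subject to:
    y1 + 2y3 >= 2
    y2 + 4y3 >= 3
    y1, y2, y3 >= 0

Solving the primal: x* = (5, 3.75).
  primal value c^T x* = 21.25.
Solving the dual: y* = (0.5, 0, 0.75).
  dual value b^T y* = 21.25.
Strong duality: c^T x* = b^T y*. Confirmed.

21.25


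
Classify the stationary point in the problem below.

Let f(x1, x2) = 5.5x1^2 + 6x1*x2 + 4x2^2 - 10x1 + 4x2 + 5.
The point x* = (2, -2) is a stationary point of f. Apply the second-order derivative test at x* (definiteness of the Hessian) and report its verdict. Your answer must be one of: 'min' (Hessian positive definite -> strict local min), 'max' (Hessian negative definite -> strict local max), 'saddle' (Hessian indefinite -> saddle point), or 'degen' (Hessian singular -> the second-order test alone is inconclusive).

Compute the Hessian H = grad^2 f:
  H = [[11, 6], [6, 8]]
Verify stationarity: grad f(x*) = H x* + g = (0, 0).
Eigenvalues of H: 3.3153, 15.6847.
Both eigenvalues > 0, so H is positive definite -> x* is a strict local min.

min


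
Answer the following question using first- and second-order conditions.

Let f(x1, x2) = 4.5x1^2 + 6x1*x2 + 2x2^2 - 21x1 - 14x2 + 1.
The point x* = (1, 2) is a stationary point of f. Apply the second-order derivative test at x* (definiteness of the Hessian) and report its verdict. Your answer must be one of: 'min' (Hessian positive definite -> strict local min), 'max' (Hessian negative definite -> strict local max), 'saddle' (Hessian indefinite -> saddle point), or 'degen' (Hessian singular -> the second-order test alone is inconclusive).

Compute the Hessian H = grad^2 f:
  H = [[9, 6], [6, 4]]
Verify stationarity: grad f(x*) = H x* + g = (0, 0).
Eigenvalues of H: 0, 13.
H has a zero eigenvalue (singular; positive semidefinite but not definite), so H is neither positive definite, negative definite, nor indefinite. The second-order test alone is inconclusive -> degen.
(Indeed, f is constant along the null direction of H through x*, so x* is not a strict local extremum.)

degen


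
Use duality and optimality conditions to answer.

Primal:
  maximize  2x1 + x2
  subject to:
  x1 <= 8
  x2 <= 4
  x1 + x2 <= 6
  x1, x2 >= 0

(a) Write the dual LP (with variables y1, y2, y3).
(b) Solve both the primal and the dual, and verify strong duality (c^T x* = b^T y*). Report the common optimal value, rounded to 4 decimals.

The standard primal-dual pair for 'max c^T x s.t. A x <= b, x >= 0' is:
  Dual:  min b^T y  s.t.  A^T y >= c,  y >= 0.

So the dual LP is:
  minimize  8y1 + 4y2 + 6y3
  subject to:
    y1 + y3 >= 2
    y2 + y3 >= 1
    y1, y2, y3 >= 0

Solving the primal: x* = (6, 0).
  primal value c^T x* = 12.
Solving the dual: y* = (0, 0, 2).
  dual value b^T y* = 12.
Strong duality: c^T x* = b^T y*. Confirmed.

12


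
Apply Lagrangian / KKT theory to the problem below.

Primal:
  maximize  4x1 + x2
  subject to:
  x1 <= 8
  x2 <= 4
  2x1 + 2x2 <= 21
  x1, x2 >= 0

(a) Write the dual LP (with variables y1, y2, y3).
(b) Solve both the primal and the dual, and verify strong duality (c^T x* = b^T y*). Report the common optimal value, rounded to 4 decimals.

The standard primal-dual pair for 'max c^T x s.t. A x <= b, x >= 0' is:
  Dual:  min b^T y  s.t.  A^T y >= c,  y >= 0.

So the dual LP is:
  minimize  8y1 + 4y2 + 21y3
  subject to:
    y1 + 2y3 >= 4
    y2 + 2y3 >= 1
    y1, y2, y3 >= 0

Solving the primal: x* = (8, 2.5).
  primal value c^T x* = 34.5.
Solving the dual: y* = (3, 0, 0.5).
  dual value b^T y* = 34.5.
Strong duality: c^T x* = b^T y*. Confirmed.

34.5


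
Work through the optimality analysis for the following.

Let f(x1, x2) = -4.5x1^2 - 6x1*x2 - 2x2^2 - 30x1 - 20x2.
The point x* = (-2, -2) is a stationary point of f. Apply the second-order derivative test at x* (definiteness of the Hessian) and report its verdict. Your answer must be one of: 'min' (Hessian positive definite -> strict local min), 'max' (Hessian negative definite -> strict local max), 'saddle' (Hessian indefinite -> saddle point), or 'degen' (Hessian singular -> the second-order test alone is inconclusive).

Compute the Hessian H = grad^2 f:
  H = [[-9, -6], [-6, -4]]
Verify stationarity: grad f(x*) = H x* + g = (0, 0).
Eigenvalues of H: -13, 0.
H has a zero eigenvalue (singular; negative semidefinite but not definite), so H is neither positive definite, negative definite, nor indefinite. The second-order test alone is inconclusive -> degen.
(Indeed, f is constant along the null direction of H through x*, so x* is not a strict local extremum.)

degen


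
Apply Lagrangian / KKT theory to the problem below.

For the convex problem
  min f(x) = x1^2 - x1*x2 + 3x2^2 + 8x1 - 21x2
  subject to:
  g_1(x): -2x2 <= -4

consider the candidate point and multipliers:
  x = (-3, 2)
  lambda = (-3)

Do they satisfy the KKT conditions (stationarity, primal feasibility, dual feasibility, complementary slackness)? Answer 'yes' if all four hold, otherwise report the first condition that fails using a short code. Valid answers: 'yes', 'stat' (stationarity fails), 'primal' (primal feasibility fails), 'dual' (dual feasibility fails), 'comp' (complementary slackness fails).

Gradient of f: grad f(x) = Q x + c = (0, -6)
Constraint values g_i(x) = a_i^T x - b_i:
  g_1((-3, 2)) = 0
Stationarity residual: grad f(x) + sum_i lambda_i a_i = (0, 0)
  -> stationarity OK
Primal feasibility (all g_i <= 0): OK
Dual feasibility (all lambda_i >= 0): FAILS
Complementary slackness (lambda_i * g_i(x) = 0 for all i): OK

Verdict: the first failing condition is dual_feasibility -> dual.

dual


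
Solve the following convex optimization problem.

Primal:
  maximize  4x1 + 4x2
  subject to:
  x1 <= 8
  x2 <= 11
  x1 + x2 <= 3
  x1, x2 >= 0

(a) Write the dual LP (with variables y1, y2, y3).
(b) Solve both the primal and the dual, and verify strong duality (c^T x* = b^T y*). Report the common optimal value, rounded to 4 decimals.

The standard primal-dual pair for 'max c^T x s.t. A x <= b, x >= 0' is:
  Dual:  min b^T y  s.t.  A^T y >= c,  y >= 0.

So the dual LP is:
  minimize  8y1 + 11y2 + 3y3
  subject to:
    y1 + y3 >= 4
    y2 + y3 >= 4
    y1, y2, y3 >= 0

Solving the primal: x* = (3, 0).
  primal value c^T x* = 12.
Solving the dual: y* = (0, 0, 4).
  dual value b^T y* = 12.
Strong duality: c^T x* = b^T y*. Confirmed.

12
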